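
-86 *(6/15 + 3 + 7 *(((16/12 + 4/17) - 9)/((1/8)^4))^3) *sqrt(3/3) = 11260663206075280967278/663255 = 16977879105434984.99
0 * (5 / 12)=0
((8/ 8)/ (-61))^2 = 1/ 3721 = 0.00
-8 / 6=-4 / 3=-1.33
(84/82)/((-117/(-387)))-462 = -458.61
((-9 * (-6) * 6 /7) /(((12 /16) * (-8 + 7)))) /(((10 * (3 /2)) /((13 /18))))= -104 /35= -2.97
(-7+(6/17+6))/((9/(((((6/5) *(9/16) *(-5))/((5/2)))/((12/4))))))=0.03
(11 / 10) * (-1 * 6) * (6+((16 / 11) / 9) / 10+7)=-85.91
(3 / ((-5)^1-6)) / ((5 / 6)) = -18 / 55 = -0.33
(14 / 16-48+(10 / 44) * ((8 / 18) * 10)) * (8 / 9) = -36523 / 891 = -40.99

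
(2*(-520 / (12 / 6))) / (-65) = 8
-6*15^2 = -1350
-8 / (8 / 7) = -7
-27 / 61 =-0.44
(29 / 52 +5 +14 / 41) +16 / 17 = 247921 / 36244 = 6.84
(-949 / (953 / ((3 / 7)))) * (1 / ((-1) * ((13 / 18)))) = 3942 / 6671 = 0.59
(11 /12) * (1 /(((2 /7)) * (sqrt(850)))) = 77 * sqrt(34) /4080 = 0.11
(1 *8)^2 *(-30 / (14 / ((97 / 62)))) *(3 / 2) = -69840 / 217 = -321.84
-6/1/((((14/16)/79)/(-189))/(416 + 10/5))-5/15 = 128389535/3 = 42796511.67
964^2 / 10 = 464648 / 5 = 92929.60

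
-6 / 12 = -1 / 2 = -0.50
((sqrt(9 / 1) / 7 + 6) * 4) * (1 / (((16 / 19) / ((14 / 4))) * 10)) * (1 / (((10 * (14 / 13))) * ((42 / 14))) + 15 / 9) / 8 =40641 / 17920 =2.27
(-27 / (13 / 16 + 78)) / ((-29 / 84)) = 36288 / 36569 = 0.99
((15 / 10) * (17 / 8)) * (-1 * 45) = -2295 / 16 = -143.44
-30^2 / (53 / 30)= -27000 / 53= -509.43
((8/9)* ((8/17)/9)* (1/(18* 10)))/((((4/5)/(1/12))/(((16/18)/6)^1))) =4/1003833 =0.00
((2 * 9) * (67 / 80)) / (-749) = -603 / 29960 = -0.02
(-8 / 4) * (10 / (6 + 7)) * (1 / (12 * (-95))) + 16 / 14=5935 / 5187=1.14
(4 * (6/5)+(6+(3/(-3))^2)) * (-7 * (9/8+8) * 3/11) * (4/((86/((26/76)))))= -1175811/359480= -3.27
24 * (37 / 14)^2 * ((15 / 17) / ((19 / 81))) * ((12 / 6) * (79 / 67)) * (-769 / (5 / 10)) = -2287025.43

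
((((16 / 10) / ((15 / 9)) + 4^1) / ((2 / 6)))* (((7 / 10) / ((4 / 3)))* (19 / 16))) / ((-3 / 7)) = -21.65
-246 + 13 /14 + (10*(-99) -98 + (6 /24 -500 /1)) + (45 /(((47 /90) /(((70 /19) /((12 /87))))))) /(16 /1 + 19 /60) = -41412451793 /24478916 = -1691.76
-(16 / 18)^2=-64 / 81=-0.79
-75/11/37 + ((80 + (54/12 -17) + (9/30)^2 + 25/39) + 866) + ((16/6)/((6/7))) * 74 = 5544132421/4761900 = 1164.27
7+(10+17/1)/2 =41/2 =20.50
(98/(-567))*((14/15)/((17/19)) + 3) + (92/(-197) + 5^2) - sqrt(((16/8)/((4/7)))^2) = 165480989/8138070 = 20.33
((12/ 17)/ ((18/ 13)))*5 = 130/ 51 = 2.55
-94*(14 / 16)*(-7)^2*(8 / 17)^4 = -16507904 / 83521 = -197.65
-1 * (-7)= 7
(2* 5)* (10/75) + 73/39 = 125/39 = 3.21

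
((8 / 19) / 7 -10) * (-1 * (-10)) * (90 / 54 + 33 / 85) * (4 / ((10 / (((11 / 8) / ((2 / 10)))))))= -3810004 / 6783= -561.70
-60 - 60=-120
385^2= 148225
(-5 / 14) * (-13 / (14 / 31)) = 2015 / 196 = 10.28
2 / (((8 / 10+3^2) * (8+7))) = 2 / 147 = 0.01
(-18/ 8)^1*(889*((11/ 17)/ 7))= -12573/ 68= -184.90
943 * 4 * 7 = 26404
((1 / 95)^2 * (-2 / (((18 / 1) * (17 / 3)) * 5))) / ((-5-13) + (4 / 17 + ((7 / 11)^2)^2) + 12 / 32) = 0.00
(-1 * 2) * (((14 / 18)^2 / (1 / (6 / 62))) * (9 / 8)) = -49 / 372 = -0.13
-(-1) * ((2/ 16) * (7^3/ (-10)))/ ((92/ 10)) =-343/ 736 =-0.47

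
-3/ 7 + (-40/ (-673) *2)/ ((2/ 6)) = -339/ 4711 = -0.07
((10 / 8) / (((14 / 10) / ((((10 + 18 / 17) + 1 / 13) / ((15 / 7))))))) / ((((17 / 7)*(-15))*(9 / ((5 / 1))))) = -86135 / 1217268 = -0.07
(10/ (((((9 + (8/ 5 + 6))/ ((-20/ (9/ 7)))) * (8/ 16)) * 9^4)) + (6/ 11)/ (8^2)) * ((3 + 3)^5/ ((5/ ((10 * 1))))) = 19550402/ 221859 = 88.12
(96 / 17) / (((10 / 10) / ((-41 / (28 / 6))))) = -5904 / 119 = -49.61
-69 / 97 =-0.71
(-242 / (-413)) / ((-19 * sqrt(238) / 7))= -121 * sqrt(238) / 133399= -0.01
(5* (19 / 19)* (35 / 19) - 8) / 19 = 23 / 361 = 0.06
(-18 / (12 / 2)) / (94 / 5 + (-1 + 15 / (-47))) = -705 / 4108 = -0.17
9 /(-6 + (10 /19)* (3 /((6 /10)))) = -171 /64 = -2.67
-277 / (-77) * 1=277 / 77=3.60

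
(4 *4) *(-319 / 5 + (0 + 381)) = 25376 / 5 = 5075.20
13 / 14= 0.93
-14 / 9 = -1.56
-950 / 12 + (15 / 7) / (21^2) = -54305 / 686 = -79.16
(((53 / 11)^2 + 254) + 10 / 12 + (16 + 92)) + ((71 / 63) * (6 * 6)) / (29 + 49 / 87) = 1265984273 / 3267726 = 387.42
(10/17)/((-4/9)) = -45/34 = -1.32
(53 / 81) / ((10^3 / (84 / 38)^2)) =2597 / 812250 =0.00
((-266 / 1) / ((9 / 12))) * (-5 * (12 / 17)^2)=255360 / 289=883.60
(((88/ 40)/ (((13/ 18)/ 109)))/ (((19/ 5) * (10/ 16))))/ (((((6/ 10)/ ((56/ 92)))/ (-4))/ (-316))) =1018440192/ 5681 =179271.29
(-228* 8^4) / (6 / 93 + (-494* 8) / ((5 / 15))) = 14475264 / 183767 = 78.77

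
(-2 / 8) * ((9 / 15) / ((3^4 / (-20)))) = 1 / 27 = 0.04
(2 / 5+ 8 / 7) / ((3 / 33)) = 594 / 35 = 16.97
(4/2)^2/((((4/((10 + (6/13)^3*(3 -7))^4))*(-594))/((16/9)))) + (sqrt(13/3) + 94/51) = -25036191448004196982/1058688286050659121 + sqrt(39)/3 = -21.57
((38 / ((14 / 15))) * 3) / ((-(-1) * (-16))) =-855 / 112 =-7.63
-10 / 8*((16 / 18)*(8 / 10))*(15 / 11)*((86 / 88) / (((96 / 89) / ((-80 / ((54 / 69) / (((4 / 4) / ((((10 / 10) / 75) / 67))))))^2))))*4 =-11359880233750000 / 9801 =-1159053181690.64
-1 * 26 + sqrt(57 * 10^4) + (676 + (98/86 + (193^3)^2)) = 100 * sqrt(57) + 2222349243645706/43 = 51682540550655.12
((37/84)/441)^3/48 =50653/2440028303096832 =0.00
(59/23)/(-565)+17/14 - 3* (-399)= 217990299/181930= 1198.21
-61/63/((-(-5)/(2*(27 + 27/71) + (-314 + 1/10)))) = 11223329/223650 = 50.18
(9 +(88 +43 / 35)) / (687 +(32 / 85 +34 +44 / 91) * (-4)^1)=759798 / 4235377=0.18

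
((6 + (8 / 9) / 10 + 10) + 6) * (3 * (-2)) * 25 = -9940 / 3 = -3313.33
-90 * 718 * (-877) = 56671740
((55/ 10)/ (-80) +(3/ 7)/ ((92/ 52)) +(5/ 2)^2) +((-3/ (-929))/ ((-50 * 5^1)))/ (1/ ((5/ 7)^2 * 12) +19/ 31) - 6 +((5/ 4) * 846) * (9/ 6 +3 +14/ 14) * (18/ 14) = 1291964981023343/ 172758177760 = 7478.46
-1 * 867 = -867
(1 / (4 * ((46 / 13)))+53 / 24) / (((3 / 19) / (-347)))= -4146997 / 828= -5008.45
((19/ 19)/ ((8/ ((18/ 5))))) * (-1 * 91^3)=-6782139/ 20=-339106.95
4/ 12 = 1/ 3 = 0.33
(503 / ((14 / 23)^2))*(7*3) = 798261 / 28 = 28509.32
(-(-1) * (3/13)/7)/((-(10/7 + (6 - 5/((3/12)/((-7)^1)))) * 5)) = -1/22360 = -0.00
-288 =-288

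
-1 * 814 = -814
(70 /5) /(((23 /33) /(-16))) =-7392 /23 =-321.39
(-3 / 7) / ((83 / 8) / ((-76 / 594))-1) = 912 / 174685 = 0.01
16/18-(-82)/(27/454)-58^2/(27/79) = -76168/9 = -8463.11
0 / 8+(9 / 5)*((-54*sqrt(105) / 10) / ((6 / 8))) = -324*sqrt(105) / 25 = -132.80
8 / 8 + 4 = 5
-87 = -87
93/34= 2.74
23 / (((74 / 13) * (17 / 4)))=598 / 629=0.95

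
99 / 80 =1.24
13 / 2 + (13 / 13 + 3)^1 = 21 / 2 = 10.50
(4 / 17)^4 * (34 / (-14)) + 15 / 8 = 513817 / 275128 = 1.87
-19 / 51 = -0.37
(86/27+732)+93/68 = 1352311/1836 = 736.55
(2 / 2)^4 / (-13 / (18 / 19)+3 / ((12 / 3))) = -36 / 467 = -0.08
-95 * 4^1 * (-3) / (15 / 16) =1216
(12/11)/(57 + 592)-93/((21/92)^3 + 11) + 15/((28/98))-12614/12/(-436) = 7441270406680409/160140282268296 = 46.47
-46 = -46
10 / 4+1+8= 23 / 2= 11.50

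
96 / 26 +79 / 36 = 2755 / 468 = 5.89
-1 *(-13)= 13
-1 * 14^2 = -196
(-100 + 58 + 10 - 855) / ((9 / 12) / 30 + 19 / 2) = -35480 / 381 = -93.12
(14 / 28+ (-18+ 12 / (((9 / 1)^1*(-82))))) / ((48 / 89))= -383501 / 11808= -32.48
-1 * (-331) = 331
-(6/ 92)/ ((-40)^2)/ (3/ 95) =-19/ 14720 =-0.00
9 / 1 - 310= -301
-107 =-107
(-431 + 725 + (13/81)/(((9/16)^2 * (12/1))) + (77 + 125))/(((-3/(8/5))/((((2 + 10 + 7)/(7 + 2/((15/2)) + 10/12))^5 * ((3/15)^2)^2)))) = -6188963890278400/205891132094649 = -30.06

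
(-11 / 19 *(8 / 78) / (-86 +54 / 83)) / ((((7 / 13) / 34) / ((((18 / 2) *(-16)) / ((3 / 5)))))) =-225760 / 21413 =-10.54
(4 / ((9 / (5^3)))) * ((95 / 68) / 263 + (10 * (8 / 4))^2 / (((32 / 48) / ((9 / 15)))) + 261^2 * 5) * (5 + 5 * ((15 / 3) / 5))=7622272693750 / 40239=189425002.95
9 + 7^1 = 16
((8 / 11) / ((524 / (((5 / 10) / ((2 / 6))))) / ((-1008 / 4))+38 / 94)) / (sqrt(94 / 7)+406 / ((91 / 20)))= -96173280 / 11567643439+153972 * sqrt(658) / 11567643439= -0.01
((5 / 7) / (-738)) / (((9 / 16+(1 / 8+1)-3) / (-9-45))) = -80 / 2009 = -0.04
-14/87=-0.16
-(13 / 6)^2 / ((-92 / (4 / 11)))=169 / 9108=0.02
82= 82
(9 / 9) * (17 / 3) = 17 / 3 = 5.67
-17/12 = -1.42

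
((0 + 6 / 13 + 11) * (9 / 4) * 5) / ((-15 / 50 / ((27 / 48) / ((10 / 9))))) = -181035 / 832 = -217.59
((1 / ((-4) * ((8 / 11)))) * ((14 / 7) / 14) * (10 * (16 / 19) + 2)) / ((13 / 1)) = -1089 / 27664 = -0.04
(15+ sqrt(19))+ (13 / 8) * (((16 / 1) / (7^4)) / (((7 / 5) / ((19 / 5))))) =sqrt(19)+ 252599 / 16807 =19.39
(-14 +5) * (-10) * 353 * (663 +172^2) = 960947190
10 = 10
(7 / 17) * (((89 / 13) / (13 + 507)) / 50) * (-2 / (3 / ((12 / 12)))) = -623 / 8619000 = -0.00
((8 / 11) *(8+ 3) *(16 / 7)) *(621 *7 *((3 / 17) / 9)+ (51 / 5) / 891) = 275462912 / 176715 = 1558.80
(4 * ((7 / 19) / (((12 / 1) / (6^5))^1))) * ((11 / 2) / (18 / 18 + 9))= 49896 / 95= 525.22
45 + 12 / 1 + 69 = 126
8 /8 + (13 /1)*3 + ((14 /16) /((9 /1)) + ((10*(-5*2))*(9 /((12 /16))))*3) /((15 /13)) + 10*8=-2999.92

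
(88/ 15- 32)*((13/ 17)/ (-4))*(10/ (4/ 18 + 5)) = 7644/ 799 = 9.57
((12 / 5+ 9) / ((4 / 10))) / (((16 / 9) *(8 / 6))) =1539 / 128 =12.02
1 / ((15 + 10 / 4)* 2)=1 / 35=0.03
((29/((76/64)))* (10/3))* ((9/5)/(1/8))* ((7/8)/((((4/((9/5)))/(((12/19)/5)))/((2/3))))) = 350784/9025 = 38.87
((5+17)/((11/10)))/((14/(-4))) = -40/7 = -5.71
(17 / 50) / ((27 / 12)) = 34 / 225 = 0.15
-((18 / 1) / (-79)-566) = 44732 / 79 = 566.23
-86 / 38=-43 / 19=-2.26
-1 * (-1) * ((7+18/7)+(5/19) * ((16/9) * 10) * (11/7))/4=20257/4788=4.23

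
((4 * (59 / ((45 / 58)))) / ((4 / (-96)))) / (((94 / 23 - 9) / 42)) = 35260288 / 565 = 62407.59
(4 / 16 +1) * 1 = 5 / 4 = 1.25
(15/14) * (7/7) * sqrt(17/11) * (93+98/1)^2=547215 * sqrt(187)/154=48591.25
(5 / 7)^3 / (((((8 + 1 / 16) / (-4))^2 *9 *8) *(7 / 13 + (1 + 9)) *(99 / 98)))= 1664000 / 14219218629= 0.00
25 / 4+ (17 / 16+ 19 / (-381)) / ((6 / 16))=40921 / 4572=8.95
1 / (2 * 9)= 1 / 18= 0.06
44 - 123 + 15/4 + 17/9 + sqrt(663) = -47.61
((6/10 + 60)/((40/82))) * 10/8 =12423/80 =155.29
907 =907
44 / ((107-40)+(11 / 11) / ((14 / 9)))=616 / 947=0.65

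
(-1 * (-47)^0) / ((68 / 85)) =-5 / 4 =-1.25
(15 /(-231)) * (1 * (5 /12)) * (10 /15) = -25 /1386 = -0.02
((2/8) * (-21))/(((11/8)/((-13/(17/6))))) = 3276/187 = 17.52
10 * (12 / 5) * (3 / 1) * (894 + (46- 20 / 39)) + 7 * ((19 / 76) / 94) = 67643.10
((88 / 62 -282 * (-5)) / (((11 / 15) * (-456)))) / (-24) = 109385 / 621984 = 0.18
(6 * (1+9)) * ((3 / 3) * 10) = 600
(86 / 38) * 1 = 43 / 19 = 2.26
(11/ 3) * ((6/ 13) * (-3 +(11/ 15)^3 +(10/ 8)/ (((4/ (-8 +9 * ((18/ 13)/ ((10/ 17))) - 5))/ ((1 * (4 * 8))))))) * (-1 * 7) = -535408412/ 570375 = -938.70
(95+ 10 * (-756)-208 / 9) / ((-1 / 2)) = 134786 / 9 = 14976.22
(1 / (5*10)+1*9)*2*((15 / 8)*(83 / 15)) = 37433 / 200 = 187.16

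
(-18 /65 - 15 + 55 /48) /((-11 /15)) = 44089 /2288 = 19.27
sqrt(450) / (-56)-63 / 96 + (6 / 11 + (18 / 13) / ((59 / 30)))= 160167 / 269984-15 * sqrt(2) / 56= 0.21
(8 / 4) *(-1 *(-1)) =2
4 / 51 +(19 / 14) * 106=51385 / 357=143.94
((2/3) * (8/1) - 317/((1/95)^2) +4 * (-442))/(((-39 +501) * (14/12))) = -780733/147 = -5311.11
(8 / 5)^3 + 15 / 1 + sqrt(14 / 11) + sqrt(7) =sqrt(154) / 11 + sqrt(7) + 2387 / 125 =22.87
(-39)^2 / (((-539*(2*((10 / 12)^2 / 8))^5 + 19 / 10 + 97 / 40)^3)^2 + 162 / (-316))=0.26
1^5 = 1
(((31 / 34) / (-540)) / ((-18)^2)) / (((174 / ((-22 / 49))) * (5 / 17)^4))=1675333 / 932318100000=0.00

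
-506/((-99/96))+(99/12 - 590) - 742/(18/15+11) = -111193/732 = -151.90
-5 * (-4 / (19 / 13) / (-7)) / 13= -20 / 133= -0.15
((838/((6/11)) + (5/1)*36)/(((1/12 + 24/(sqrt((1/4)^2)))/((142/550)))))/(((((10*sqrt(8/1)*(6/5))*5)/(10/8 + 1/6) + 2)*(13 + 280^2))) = -11121298/1356345670416275 + 94203936*sqrt(2)/271269134083255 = 0.00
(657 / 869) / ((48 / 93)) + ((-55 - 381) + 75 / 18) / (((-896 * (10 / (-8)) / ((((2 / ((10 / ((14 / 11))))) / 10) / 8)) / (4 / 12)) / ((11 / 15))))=10995928421 / 7508160000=1.46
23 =23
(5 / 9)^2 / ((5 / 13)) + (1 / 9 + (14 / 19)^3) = 729830 / 555579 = 1.31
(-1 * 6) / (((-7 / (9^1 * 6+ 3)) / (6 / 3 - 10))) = -2736 / 7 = -390.86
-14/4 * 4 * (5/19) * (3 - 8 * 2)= 47.89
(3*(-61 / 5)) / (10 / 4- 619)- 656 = -1347958 / 2055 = -655.94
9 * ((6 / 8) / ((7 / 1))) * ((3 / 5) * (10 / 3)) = 1.93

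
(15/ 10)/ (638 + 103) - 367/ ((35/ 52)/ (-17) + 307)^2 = -68043959279/ 36374430600846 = -0.00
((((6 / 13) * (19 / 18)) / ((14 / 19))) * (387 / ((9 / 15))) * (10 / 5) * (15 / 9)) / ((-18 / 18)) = -388075 / 273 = -1421.52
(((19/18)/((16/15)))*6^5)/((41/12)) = 92340/41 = 2252.20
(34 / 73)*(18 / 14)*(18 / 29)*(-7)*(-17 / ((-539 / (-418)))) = 3558168 / 103733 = 34.30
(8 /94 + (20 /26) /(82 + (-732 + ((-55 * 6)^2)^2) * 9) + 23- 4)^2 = 387264853734990194917252848004 /1063209660717127503835611889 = 364.24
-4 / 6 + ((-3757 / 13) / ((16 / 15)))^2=56376163 / 768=73406.46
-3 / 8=-0.38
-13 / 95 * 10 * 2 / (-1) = 52 / 19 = 2.74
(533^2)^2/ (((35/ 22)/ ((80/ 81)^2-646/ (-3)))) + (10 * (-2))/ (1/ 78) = 2519856047207836324/ 229635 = 10973310023331.97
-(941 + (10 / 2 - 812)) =-134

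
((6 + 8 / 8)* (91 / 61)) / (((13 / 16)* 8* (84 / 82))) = 287 / 183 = 1.57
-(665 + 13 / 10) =-6663 / 10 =-666.30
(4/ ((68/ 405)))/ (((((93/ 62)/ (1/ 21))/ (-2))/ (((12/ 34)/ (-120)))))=0.00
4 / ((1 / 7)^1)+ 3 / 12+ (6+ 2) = 36.25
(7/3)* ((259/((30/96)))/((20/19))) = 137788/75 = 1837.17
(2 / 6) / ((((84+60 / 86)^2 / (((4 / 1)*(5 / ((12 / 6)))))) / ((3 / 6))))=9245 / 39792492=0.00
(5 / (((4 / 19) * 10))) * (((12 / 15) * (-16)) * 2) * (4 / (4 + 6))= -608 / 25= -24.32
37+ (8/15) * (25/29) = 3259/87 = 37.46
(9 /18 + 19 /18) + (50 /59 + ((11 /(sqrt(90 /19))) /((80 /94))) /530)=517 *sqrt(190) /636000 + 1276 /531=2.41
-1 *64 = -64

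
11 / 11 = 1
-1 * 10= -10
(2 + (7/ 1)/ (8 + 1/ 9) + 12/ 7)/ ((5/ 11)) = 25729/ 2555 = 10.07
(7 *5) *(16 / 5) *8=896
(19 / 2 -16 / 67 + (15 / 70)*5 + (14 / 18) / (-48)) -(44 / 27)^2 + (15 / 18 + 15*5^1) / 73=3474077087 / 399340368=8.70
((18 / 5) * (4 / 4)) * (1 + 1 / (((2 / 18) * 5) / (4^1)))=738 / 25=29.52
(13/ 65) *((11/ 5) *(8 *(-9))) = -792/ 25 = -31.68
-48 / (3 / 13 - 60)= 208 / 259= 0.80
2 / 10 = 1 / 5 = 0.20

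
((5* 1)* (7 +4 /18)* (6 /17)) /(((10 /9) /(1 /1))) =195 /17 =11.47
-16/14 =-8/7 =-1.14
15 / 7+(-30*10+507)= 1464 / 7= 209.14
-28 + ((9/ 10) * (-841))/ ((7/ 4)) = -16118/ 35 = -460.51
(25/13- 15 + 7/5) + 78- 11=3596/65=55.32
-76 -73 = -149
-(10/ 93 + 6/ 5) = -608/ 465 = -1.31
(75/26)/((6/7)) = 175/52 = 3.37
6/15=2/5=0.40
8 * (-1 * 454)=-3632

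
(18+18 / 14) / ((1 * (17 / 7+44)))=27 / 65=0.42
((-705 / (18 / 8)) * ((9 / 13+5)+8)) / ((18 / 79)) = -6609140 / 351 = -18829.46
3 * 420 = 1260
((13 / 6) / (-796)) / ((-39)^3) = 1 / 21792888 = 0.00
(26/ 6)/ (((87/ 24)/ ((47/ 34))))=2444/ 1479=1.65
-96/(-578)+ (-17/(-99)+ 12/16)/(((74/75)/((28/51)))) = 1437523/2117214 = 0.68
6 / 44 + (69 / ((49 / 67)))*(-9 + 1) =-813501 / 1078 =-754.64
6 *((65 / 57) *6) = 780 / 19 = 41.05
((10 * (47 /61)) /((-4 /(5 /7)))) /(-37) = 1175 /31598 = 0.04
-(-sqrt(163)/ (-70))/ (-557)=sqrt(163)/ 38990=0.00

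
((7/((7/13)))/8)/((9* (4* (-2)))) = -13/576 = -0.02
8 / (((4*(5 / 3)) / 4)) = 4.80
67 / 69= 0.97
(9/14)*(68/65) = 306/455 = 0.67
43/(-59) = -43/59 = -0.73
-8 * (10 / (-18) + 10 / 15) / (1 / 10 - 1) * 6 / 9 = 160 / 243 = 0.66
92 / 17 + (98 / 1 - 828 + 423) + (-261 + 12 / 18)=-28658 / 51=-561.92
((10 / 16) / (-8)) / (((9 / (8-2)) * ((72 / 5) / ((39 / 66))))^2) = -21125 / 361304064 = -0.00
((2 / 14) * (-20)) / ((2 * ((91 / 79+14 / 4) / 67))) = -21172 / 1029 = -20.58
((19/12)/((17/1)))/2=19/408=0.05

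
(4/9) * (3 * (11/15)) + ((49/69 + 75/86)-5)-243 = -21846613/89010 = -245.44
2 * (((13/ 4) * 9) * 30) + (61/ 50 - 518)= 61911/ 50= 1238.22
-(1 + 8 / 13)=-21 / 13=-1.62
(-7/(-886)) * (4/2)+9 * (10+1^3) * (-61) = -2675270/443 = -6038.98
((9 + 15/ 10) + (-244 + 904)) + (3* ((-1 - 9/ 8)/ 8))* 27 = 41535/ 64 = 648.98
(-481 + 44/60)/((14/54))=-64836/35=-1852.46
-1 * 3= -3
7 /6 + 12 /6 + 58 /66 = 89 /22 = 4.05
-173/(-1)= 173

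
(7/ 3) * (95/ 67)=665/ 201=3.31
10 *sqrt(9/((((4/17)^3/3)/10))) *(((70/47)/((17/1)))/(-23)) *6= -32.90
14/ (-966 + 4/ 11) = -77/ 5311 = -0.01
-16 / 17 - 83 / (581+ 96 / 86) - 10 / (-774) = -1.07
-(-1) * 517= 517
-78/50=-39/25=-1.56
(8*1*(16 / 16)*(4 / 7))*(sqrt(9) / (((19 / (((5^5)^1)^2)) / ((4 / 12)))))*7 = 312500000 / 19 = 16447368.42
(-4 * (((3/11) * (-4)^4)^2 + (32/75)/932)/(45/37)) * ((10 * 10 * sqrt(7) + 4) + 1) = -6101847817856 * sqrt(7)/3806055-1525461954464/19030275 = -4321814.65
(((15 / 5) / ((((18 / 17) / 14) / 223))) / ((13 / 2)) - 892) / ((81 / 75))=457150 / 1053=434.14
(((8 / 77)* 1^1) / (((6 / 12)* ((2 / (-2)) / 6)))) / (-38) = 48 / 1463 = 0.03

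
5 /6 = 0.83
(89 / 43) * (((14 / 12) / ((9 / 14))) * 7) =30527 / 1161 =26.29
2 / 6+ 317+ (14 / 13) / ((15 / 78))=322.93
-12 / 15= -4 / 5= -0.80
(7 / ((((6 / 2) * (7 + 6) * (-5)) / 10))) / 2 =-7 / 39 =-0.18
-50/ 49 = -1.02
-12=-12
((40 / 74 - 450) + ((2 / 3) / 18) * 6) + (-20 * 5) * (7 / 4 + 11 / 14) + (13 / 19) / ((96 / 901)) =-696.39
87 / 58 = 3 / 2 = 1.50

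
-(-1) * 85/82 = 85/82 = 1.04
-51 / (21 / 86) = -1462 / 7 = -208.86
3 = 3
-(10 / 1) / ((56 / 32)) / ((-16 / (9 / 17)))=0.19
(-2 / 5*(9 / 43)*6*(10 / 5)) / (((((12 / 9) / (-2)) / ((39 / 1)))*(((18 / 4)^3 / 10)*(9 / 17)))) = 14144 / 1161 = 12.18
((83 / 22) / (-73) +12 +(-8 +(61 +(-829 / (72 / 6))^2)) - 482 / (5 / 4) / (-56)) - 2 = 19597535017 / 4047120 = 4842.34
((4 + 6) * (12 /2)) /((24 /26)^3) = 10985 /144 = 76.28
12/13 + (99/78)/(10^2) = 2433/2600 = 0.94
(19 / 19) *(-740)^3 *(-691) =280009784000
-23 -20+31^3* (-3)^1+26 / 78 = -268247 / 3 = -89415.67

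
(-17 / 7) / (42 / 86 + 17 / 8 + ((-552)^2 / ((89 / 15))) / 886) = -230569096 / 5751068351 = -0.04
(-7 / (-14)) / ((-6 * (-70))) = 1 / 840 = 0.00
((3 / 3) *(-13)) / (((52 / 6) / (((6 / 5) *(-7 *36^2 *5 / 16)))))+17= 5120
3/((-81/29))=-29/27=-1.07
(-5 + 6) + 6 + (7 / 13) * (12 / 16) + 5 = 645 / 52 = 12.40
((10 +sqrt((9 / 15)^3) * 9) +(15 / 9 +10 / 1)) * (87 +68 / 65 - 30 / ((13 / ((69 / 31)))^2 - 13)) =587737161 * sqrt(15) / 6282250 +21768043 / 11598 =2239.22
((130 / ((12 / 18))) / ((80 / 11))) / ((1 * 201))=143 / 1072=0.13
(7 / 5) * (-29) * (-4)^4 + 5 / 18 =-935399 / 90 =-10393.32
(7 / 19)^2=49 / 361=0.14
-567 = -567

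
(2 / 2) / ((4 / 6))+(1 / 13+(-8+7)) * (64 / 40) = 3 / 130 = 0.02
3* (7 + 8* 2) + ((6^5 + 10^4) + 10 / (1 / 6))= 17905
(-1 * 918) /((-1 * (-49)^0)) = 918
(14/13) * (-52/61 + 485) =413462/793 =521.39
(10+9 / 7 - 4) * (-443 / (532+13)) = -22593 / 3815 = -5.92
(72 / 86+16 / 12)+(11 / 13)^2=62929 / 21801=2.89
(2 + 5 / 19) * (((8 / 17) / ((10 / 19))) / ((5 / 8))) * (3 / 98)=2064 / 20825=0.10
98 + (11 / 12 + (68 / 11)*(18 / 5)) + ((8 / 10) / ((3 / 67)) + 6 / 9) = 6147 / 44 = 139.70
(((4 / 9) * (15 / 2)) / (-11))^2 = 100 / 1089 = 0.09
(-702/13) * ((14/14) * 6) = -324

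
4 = 4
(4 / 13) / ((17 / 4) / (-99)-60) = -1584 / 309101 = -0.01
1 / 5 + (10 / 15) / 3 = 19 / 45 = 0.42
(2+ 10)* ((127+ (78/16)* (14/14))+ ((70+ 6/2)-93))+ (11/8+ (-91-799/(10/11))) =14959/40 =373.98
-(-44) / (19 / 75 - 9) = -825 / 164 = -5.03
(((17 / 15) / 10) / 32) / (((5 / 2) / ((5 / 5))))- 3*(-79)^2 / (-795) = 14979301 / 636000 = 23.55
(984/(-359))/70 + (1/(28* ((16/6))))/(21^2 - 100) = -5363319/137109280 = -0.04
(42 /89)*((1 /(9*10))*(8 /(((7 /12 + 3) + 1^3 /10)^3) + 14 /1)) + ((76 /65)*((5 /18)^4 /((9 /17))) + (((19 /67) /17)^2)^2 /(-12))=8491666809657692899738 /97162238399005155308985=0.09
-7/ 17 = -0.41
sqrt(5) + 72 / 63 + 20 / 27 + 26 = sqrt(5) + 5270 / 189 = 30.12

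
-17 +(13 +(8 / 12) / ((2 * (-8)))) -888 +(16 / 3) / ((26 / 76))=-91151 / 104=-876.45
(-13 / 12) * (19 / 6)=-247 / 72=-3.43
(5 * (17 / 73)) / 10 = 17 / 146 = 0.12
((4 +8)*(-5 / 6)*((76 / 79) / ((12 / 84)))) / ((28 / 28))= -5320 / 79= -67.34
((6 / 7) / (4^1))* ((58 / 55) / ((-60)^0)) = 87 / 385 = 0.23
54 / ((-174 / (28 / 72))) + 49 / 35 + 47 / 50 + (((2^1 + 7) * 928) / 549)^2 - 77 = 422620664 / 2697725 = 156.66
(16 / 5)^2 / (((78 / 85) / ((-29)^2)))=1830016 / 195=9384.70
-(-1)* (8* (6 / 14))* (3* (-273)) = -2808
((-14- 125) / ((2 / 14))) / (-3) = 973 / 3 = 324.33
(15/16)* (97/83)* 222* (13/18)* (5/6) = 1166425/7968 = 146.39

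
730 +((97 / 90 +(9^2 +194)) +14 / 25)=452987 / 450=1006.64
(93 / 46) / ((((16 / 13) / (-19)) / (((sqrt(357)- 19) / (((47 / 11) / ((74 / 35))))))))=177634743 / 605360- 9349197 *sqrt(357) / 605360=1.63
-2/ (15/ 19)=-38/ 15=-2.53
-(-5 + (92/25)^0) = 4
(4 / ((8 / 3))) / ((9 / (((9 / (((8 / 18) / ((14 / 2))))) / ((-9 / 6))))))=-15.75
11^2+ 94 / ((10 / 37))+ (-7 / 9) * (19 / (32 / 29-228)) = 3966599 / 8460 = 468.87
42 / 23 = 1.83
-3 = -3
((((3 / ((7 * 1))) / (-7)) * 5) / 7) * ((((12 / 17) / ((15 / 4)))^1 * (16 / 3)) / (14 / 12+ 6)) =-1536 / 250733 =-0.01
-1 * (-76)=76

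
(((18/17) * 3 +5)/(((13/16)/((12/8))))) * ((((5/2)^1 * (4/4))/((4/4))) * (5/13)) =14.51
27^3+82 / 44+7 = 433221 / 22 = 19691.86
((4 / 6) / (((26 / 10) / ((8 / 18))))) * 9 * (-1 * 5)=-200 / 39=-5.13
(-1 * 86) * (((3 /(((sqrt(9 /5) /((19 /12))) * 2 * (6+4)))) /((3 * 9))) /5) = -817 * sqrt(5) /16200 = -0.11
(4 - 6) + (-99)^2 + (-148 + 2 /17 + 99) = 165752 /17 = 9750.12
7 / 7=1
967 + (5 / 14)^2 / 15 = 568601 / 588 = 967.01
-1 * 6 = -6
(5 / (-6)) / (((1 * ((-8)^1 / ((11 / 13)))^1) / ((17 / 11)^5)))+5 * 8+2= 390810613 / 9135984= 42.78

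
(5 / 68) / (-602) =-0.00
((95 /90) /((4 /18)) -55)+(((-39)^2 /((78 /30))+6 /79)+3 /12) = 42271 /79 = 535.08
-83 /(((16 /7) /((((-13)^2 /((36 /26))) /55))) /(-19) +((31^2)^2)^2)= -24252683 /249215614031281801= -0.00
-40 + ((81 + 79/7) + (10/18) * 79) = 6059/63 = 96.17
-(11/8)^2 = -121/64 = -1.89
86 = 86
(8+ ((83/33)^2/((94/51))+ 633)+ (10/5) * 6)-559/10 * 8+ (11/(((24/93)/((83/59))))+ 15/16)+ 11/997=21688928271007/80286336240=270.14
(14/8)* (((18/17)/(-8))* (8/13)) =-63/442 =-0.14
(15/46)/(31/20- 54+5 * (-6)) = -150/37927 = -0.00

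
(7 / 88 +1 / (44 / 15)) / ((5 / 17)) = 629 / 440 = 1.43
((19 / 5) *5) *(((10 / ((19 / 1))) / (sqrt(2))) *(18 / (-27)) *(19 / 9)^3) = -68590 *sqrt(2) / 2187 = -44.35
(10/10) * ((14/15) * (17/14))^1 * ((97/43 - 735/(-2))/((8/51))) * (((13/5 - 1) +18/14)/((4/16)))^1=928181011/30100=30836.58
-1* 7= -7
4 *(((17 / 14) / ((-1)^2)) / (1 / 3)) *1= 102 / 7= 14.57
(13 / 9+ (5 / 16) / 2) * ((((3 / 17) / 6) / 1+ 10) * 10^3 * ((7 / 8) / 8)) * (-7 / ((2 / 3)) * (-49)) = 47179950125 / 52224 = 903415.10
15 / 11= 1.36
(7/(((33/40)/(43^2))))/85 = 103544/561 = 184.57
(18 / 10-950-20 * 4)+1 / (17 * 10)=-174793 / 170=-1028.19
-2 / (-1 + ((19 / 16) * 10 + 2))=-16 / 103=-0.16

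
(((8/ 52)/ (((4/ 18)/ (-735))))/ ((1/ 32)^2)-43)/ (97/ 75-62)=508073925/ 59189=8583.92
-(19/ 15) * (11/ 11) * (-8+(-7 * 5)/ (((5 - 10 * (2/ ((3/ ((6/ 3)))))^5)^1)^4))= 10614751308115807/ 1047505944140625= 10.13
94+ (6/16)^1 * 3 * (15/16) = 12167/128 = 95.05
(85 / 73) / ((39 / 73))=85 / 39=2.18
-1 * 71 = -71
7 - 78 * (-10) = 787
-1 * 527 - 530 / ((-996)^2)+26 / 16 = -65147617 / 124002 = -525.38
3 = 3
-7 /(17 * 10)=-7 /170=-0.04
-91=-91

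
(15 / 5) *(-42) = -126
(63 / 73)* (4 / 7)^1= 36 / 73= 0.49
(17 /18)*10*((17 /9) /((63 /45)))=7225 /567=12.74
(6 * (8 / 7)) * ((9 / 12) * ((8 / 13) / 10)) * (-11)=-1584 / 455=-3.48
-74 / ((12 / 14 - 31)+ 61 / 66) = 34188 / 13499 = 2.53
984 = 984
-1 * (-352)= 352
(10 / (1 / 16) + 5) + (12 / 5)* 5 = 177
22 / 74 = 11 / 37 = 0.30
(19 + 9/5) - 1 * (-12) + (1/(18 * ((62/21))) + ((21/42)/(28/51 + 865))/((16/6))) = 10778555741/328423920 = 32.82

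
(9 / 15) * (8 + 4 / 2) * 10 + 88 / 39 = 62.26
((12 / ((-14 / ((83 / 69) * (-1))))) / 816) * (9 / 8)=249 / 175168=0.00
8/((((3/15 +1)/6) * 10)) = 4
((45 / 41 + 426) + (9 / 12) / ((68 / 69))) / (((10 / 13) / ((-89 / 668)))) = -5520601203 / 74495360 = -74.11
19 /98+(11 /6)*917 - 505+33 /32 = 5538451 /4704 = 1177.39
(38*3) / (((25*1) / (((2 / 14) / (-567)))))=-38 / 33075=-0.00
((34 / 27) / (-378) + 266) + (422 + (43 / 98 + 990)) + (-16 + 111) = 126697775 / 71442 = 1773.44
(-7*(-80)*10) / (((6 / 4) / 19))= 212800 / 3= 70933.33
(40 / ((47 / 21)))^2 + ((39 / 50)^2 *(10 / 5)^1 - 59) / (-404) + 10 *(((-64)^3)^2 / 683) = 766596930235610487063 / 761917235000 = 1006141999.45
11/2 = 5.50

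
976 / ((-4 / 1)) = -244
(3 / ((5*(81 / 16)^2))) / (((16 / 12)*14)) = 32 / 25515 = 0.00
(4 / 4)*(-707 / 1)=-707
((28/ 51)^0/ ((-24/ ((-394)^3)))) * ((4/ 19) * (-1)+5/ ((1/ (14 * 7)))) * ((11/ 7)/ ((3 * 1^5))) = 86958472502/ 133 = 653823101.52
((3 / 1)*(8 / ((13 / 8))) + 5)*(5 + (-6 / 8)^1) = 84.02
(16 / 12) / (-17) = -4 / 51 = -0.08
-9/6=-3/2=-1.50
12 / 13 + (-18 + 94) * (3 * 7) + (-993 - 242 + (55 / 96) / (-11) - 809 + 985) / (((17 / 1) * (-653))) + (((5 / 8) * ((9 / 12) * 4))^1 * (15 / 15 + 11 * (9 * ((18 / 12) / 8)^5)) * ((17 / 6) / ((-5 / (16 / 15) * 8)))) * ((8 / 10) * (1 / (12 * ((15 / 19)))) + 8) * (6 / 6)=6520191606533416933 / 4085725003776000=1595.85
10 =10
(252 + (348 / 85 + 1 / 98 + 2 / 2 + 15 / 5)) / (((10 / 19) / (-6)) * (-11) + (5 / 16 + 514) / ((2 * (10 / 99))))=3952004256 / 38696054551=0.10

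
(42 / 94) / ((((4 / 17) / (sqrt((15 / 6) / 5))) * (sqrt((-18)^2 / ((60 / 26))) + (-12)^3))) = -7140 * sqrt(2) / 12993949 - 119 * sqrt(195) / 311854776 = -0.00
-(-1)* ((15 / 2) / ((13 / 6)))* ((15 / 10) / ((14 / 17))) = 2295 / 364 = 6.30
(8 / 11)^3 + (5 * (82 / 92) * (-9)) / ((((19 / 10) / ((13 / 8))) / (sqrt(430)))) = 512 / 1331 - 119925 * sqrt(430) / 3496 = -710.95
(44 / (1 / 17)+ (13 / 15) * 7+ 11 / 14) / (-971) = -158519 / 203910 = -0.78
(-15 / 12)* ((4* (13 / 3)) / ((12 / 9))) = -65 / 4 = -16.25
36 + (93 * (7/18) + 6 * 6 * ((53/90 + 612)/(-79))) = -490561/2370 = -206.99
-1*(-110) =110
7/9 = 0.78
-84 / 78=-14 / 13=-1.08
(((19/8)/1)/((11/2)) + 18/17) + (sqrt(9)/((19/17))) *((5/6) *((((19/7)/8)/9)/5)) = 284159/188496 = 1.51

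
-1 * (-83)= 83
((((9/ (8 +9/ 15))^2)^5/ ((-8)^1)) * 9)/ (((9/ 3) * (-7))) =0.08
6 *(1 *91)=546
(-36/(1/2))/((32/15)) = -135/4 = -33.75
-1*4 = -4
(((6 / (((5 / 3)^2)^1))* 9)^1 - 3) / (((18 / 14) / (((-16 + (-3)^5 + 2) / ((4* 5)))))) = -246463 / 1500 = -164.31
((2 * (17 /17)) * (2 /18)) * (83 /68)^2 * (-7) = -2.32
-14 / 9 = -1.56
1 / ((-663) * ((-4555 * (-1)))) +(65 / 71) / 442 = 888083 / 428835030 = 0.00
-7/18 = -0.39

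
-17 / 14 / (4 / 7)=-17 / 8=-2.12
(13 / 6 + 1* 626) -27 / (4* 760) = 5728799 / 9120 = 628.16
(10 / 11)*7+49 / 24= 2219 / 264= 8.41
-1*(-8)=8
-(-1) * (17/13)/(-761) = -17/9893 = -0.00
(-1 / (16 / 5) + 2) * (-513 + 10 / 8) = -55269 / 64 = -863.58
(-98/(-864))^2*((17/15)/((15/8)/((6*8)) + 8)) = 119/65610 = 0.00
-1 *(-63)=63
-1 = -1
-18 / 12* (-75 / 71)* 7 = 1575 / 142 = 11.09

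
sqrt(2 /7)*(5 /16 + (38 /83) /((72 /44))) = 7079*sqrt(14) /83664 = 0.32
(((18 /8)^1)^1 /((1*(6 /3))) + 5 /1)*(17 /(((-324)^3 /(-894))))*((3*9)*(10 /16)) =620585 /13436928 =0.05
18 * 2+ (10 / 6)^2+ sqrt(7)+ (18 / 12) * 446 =710.42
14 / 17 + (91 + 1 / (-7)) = 10910 / 119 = 91.68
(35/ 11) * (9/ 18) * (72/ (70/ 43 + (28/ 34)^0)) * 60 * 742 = 2412093600/ 1243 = 1940541.91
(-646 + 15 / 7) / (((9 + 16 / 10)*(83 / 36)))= -811260 / 30793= -26.35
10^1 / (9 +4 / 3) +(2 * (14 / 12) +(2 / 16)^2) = 19741 / 5952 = 3.32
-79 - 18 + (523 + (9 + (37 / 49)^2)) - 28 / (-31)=32487152 / 74431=436.47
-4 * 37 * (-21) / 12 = 259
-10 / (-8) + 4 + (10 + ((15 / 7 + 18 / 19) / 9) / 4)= 6119 / 399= 15.34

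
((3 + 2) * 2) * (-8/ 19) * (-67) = 5360/ 19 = 282.11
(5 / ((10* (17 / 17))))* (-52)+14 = -12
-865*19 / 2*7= -115045 / 2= -57522.50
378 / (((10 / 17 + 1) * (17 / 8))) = 112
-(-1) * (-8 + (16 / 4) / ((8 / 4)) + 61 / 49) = -233 / 49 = -4.76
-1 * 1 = -1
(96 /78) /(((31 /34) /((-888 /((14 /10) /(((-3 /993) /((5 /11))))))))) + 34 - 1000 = -896689674 /933751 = -960.31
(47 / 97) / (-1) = -47 / 97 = -0.48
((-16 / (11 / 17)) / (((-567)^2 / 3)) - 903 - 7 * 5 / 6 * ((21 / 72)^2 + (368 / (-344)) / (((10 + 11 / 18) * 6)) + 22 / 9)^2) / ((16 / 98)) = -612182002536082349713 / 106346951346290688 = -5756.46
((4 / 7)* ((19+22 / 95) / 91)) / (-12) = -0.01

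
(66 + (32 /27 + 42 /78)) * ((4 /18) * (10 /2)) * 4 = 950840 /3159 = 300.99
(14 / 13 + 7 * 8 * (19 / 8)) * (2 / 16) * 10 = 8715 / 52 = 167.60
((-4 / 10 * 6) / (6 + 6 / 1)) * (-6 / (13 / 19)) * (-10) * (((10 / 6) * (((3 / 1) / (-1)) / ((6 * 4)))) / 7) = 95 / 182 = 0.52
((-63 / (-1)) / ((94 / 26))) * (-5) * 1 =-4095 / 47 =-87.13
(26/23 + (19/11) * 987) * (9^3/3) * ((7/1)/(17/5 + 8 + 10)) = 3670800525/27071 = 135599.00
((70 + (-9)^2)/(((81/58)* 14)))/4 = 4379/2268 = 1.93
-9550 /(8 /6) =-14325 /2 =-7162.50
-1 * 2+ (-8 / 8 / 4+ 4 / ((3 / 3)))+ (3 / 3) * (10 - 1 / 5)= 231 / 20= 11.55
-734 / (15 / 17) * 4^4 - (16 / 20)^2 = -15971888 / 75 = -212958.51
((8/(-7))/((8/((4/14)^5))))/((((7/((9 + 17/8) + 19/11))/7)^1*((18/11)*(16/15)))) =-1885/941192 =-0.00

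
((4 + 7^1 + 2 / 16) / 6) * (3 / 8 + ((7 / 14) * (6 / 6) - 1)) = -89 / 384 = -0.23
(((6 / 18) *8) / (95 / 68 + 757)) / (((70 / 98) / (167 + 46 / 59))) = 37695392 / 45640335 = 0.83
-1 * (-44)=44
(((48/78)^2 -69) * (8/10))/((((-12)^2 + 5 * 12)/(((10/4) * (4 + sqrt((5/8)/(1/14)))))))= -23194/8619 -11597 * sqrt(35)/34476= -4.68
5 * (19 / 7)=95 / 7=13.57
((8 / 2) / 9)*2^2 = 1.78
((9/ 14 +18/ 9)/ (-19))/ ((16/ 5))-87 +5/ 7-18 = -444025/ 4256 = -104.33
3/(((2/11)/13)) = 429/2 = 214.50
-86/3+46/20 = -791/30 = -26.37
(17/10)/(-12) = -17/120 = -0.14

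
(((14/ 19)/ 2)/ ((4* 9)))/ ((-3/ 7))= -49/ 2052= -0.02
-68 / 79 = -0.86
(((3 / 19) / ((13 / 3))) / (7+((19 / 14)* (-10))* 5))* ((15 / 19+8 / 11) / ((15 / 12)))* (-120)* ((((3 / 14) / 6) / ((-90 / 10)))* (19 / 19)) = -1268 / 3665233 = -0.00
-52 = -52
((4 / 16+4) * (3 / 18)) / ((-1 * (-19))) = 17 / 456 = 0.04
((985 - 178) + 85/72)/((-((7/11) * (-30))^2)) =-7040869/3175200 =-2.22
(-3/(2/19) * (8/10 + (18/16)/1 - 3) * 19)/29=46569/2320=20.07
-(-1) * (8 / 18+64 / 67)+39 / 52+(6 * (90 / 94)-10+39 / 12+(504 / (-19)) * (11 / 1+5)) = -227925616 / 538479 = -423.28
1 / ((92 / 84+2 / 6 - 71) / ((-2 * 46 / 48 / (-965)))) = -161 / 5639460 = -0.00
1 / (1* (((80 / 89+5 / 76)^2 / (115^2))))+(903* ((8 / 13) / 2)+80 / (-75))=320762124412 / 22139325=14488.34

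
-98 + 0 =-98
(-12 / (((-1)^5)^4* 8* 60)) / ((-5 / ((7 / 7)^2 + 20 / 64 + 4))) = 17 / 640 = 0.03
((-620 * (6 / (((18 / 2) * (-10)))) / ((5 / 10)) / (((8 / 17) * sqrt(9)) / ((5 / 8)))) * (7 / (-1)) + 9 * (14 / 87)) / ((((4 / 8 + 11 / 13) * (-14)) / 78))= 12841127 / 12180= 1054.28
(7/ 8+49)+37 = 695/ 8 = 86.88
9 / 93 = 3 / 31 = 0.10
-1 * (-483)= 483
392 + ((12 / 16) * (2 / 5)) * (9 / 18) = 7843 / 20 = 392.15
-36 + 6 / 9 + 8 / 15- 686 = -3604 / 5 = -720.80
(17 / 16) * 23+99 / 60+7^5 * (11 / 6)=7401341 / 240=30838.92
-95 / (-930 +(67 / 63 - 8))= 5985 / 59027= 0.10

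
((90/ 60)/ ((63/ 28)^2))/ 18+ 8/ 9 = 220/ 243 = 0.91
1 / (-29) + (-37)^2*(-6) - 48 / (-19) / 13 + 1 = -8212.84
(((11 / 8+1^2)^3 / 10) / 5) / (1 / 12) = 20577 / 6400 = 3.22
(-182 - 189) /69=-371 /69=-5.38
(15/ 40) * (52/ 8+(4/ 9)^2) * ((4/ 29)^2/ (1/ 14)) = 15190/ 22707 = 0.67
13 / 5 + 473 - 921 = -2227 / 5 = -445.40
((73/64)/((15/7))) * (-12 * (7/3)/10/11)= -3577/26400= -0.14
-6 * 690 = -4140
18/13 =1.38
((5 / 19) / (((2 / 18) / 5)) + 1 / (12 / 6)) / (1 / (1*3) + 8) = 1407 / 950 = 1.48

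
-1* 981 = -981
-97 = -97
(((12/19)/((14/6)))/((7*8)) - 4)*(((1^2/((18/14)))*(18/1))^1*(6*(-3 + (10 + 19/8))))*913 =-1528156575/532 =-2872474.77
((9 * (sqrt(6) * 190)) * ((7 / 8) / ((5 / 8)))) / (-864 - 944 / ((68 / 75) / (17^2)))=-399 * sqrt(6) / 50294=-0.02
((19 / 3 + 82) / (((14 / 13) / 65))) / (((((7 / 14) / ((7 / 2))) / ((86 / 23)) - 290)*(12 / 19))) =-182946725 / 6284052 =-29.11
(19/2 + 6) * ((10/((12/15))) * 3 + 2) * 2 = 2449/2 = 1224.50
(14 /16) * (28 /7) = 7 /2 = 3.50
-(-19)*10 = 190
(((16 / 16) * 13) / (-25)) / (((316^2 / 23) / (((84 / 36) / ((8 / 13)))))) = -27209 / 59913600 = -0.00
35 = 35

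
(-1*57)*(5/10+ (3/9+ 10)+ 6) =-1919/2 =-959.50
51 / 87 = 17 / 29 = 0.59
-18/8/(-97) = 9/388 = 0.02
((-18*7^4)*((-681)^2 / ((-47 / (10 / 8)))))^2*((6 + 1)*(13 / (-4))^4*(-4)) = -501960154796181377394728175 / 565504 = -887633252454768449727.55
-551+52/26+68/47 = -547.55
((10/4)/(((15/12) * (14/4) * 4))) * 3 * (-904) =-2712/7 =-387.43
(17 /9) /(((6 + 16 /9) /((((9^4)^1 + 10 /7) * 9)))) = 7028361 /490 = 14343.59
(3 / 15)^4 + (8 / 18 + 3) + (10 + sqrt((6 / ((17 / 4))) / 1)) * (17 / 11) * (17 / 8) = 17 * sqrt(102) / 44 + 8981021 / 247500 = 40.19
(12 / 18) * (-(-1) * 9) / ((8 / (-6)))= -9 / 2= -4.50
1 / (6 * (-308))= -1 / 1848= -0.00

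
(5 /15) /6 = 0.06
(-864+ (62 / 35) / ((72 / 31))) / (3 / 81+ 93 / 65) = -42419481 / 72128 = -588.11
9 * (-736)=-6624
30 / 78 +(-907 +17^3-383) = 3623.38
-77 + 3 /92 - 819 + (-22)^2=-37901 /92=-411.97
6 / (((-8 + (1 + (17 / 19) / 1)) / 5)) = -285 / 58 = -4.91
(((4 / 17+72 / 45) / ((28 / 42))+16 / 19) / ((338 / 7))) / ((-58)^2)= 20321 / 918153340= 0.00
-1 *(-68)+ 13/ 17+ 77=2478/ 17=145.76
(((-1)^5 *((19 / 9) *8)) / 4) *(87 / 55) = -6.68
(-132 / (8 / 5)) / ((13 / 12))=-990 / 13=-76.15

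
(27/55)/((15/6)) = 54/275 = 0.20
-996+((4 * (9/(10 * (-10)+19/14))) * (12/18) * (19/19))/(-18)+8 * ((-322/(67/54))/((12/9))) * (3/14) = -369087832/277581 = -1329.66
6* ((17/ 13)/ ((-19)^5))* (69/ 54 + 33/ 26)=-10132/ 1255382193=-0.00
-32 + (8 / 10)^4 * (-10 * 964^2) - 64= -475811552 / 125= -3806492.42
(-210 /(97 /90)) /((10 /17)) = -32130 /97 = -331.24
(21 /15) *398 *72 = 200592 /5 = 40118.40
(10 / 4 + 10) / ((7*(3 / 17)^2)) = 7225 / 126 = 57.34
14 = 14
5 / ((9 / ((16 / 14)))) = 0.63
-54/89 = -0.61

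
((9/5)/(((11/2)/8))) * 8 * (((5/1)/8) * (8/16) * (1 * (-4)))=-288/11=-26.18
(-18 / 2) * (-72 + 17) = 495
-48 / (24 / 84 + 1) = -112 / 3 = -37.33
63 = 63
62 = 62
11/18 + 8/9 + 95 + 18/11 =2159/22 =98.14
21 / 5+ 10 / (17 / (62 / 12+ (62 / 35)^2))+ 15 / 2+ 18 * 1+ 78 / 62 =35.84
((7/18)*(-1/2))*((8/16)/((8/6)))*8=-0.58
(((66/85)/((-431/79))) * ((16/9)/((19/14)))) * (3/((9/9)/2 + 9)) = -778624/13225235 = -0.06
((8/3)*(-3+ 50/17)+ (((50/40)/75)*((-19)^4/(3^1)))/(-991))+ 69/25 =28392263/15162300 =1.87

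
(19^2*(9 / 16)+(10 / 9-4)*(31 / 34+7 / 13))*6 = 486841 / 408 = 1193.24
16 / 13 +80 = 1056 / 13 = 81.23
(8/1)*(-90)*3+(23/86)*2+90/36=-185499/86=-2156.97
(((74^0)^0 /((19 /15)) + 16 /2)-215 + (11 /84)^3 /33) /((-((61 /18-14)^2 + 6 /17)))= 118432888789 /64869800912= 1.83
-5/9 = -0.56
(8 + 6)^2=196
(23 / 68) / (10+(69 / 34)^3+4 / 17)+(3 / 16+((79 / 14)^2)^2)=7117594244413 / 7018574388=1014.11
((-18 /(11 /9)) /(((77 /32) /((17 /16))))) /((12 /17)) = -7803 /847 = -9.21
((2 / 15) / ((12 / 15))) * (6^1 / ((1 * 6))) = 1 / 6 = 0.17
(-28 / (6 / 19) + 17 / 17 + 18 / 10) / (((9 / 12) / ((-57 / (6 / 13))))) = 636272 / 45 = 14139.38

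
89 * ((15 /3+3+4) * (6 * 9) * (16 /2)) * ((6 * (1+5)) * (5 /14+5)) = 622857600 /7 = 88979657.14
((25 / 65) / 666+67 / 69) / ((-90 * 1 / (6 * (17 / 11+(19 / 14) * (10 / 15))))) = -54753991 / 344999655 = -0.16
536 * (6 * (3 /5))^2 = 173664 /25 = 6946.56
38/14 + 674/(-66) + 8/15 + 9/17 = -126353/19635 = -6.44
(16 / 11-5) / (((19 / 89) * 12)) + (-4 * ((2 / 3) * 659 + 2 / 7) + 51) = -30000749 / 17556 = -1708.86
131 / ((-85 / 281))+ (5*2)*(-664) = -601211 / 85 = -7073.07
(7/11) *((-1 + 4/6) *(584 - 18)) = -3962/33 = -120.06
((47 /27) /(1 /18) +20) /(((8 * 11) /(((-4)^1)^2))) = 28 /3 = 9.33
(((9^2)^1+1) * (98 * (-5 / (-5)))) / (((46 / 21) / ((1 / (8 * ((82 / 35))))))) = 36015 / 184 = 195.73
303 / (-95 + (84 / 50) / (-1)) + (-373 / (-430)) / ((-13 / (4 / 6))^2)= -2475335543 / 790395255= -3.13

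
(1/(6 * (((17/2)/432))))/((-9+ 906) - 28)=144/14773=0.01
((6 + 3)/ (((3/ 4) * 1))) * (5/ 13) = 60/ 13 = 4.62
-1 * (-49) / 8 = 49 / 8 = 6.12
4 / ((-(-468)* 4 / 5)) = 5 / 468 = 0.01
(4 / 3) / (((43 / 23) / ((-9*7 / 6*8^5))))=-10551296 / 43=-245378.98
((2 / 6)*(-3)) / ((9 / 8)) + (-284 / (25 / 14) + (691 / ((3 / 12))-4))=2600.07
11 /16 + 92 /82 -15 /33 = 9777 /7216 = 1.35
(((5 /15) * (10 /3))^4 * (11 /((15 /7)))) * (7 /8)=134750 /19683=6.85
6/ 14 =3/ 7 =0.43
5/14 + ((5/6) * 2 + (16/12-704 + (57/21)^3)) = -466923/686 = -680.65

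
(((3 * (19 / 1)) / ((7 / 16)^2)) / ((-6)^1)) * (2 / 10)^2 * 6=-14592 / 1225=-11.91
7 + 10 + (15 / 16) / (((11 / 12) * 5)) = 757 / 44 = 17.20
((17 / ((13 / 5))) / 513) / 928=85 / 6188832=0.00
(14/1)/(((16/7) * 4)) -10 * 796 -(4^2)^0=-254703/32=-7959.47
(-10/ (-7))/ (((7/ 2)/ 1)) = 20/ 49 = 0.41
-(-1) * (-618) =-618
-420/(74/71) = -14910/37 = -402.97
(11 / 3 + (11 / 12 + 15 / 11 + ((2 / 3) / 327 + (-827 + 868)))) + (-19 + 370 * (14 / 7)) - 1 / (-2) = 33169333 / 43164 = 768.45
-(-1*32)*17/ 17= 32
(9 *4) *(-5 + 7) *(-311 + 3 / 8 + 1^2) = -22293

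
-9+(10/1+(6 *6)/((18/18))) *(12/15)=139/5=27.80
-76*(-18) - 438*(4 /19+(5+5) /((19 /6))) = -2040 /19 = -107.37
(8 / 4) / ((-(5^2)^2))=-2 / 625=-0.00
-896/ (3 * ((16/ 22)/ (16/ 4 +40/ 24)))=-20944/ 9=-2327.11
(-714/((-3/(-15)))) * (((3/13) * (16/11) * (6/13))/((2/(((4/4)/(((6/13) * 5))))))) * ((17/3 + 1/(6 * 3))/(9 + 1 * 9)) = -49028/1287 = -38.09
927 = 927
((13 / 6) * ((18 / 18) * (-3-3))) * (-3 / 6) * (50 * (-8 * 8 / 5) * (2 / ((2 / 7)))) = -29120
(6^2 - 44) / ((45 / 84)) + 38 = 346 / 15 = 23.07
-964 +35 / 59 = -56841 / 59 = -963.41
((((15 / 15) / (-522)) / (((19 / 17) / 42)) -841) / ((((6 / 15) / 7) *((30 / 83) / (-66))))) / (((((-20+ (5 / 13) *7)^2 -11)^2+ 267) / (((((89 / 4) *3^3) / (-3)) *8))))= -67757833586807364 / 1314547447193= -51544.61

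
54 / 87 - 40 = -1142 / 29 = -39.38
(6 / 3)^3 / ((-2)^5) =-1 / 4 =-0.25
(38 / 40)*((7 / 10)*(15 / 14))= 0.71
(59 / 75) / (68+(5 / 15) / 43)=0.01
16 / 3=5.33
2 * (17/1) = 34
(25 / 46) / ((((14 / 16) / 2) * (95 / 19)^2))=8 / 161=0.05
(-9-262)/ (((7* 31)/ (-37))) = 10027/ 217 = 46.21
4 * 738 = 2952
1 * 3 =3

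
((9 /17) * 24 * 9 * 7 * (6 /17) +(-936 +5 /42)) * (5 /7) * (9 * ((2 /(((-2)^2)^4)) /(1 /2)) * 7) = -459.40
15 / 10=3 / 2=1.50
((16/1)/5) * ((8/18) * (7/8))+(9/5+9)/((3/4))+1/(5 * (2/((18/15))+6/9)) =991/63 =15.73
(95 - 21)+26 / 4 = 161 / 2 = 80.50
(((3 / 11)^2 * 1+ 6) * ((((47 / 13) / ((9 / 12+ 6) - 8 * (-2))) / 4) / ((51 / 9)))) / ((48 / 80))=24675 / 347633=0.07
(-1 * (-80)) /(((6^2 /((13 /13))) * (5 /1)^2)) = 4 /45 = 0.09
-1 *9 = -9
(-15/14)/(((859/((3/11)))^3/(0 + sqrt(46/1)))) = -405 * sqrt(46)/11810970441886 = -0.00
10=10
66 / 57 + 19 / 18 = 757 / 342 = 2.21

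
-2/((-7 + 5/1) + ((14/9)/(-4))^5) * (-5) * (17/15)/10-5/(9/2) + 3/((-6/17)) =-3476226631/341634870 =-10.18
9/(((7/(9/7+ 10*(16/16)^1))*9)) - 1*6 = -215/49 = -4.39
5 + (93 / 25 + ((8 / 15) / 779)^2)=1190622106 / 136539225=8.72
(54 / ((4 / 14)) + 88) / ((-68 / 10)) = -1385 / 34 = -40.74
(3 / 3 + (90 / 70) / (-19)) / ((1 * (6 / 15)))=310 / 133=2.33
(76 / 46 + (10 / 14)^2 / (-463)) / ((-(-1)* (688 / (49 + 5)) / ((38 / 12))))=147321801 / 358999088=0.41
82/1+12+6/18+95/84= 2673/28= 95.46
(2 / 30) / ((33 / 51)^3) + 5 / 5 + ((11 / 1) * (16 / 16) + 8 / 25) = 1254409 / 99825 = 12.57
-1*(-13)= 13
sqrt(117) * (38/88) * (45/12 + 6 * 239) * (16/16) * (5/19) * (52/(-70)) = -224289 * sqrt(13)/616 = -1312.80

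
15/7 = 2.14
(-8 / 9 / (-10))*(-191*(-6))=1528 / 15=101.87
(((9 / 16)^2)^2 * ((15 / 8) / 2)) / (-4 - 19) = -0.00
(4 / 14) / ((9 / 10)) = 20 / 63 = 0.32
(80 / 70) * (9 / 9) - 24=-160 / 7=-22.86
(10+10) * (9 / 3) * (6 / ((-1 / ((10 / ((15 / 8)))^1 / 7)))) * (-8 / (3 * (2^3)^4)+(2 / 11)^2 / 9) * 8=-16850 / 2541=-6.63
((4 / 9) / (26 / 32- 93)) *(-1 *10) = 128 / 2655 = 0.05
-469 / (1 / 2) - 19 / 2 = -947.50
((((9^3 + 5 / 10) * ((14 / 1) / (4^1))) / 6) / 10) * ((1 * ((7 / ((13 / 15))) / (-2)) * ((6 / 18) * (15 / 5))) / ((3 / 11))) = -786401 / 1248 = -630.13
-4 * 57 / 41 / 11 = -228 / 451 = -0.51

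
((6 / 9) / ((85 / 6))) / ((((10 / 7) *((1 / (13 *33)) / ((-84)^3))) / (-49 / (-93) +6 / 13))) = -21815063424 / 2635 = -8278961.45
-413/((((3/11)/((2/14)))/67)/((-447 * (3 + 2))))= 32394835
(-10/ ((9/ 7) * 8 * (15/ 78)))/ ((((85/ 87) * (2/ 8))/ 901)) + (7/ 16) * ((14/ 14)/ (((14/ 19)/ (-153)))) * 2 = -4519349/ 240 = -18830.62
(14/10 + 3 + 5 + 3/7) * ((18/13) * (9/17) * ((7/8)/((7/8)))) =55728/7735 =7.20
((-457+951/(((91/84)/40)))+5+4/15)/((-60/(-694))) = 1172705932/2925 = 400925.10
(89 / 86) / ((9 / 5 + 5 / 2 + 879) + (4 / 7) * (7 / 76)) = 8455 / 7216991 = 0.00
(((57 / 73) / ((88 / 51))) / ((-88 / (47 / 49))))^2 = 18667483641 / 767305955282944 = 0.00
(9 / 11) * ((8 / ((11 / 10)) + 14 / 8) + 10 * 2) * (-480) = -1379160 / 121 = -11398.02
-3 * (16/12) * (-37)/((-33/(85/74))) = -170/33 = -5.15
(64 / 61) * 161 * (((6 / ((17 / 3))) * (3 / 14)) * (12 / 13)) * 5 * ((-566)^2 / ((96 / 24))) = 190983432960 / 13481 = 14166859.50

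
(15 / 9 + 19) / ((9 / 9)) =62 / 3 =20.67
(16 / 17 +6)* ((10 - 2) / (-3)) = -944 / 51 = -18.51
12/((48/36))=9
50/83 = 0.60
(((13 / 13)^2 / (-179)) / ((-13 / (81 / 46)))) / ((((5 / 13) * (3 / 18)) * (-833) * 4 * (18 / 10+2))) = -243 / 260639036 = -0.00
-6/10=-3/5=-0.60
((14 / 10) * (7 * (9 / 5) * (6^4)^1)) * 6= 3429216 / 25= 137168.64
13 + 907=920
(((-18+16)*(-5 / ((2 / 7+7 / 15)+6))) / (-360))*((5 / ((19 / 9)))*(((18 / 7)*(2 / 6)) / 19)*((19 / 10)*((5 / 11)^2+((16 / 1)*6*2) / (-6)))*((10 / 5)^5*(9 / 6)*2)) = 4154760 / 1629991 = 2.55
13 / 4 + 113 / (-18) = -109 / 36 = -3.03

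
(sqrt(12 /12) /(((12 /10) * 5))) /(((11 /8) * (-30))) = -2 /495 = -0.00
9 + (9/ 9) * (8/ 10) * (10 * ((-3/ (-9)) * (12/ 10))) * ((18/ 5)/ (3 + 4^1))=1863/ 175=10.65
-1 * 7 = -7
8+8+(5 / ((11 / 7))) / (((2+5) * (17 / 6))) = 3022 / 187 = 16.16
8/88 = 1/11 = 0.09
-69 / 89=-0.78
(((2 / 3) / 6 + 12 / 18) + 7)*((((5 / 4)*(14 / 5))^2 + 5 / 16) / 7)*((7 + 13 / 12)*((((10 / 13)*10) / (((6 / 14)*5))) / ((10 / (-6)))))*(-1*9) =227465 / 104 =2187.16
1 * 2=2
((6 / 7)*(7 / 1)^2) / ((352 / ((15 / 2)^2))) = 4725 / 704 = 6.71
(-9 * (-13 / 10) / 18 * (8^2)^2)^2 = 177209344 / 25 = 7088373.76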